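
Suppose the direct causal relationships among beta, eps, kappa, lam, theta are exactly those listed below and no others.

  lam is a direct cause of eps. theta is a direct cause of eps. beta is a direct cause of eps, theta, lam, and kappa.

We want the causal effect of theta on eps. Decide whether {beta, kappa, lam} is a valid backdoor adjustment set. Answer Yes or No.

Backdoor paths from theta to eps (paths whose first edge points into theta):
  P1: theta <- beta -> lam -> eps
  P2: theta <- beta -> eps
Condition 1 (no descendant of theta in the set): holds — descendants of theta are {eps}; none are in {beta, kappa, lam}.
Condition 2 (every backdoor path blocked by {beta, kappa, lam}):
  P1: blocked at fork node beta ∈ conditioning set.
  P2: blocked at fork node beta ∈ conditioning set.
{beta, kappa, lam} satisfies the backdoor criterion.

Yes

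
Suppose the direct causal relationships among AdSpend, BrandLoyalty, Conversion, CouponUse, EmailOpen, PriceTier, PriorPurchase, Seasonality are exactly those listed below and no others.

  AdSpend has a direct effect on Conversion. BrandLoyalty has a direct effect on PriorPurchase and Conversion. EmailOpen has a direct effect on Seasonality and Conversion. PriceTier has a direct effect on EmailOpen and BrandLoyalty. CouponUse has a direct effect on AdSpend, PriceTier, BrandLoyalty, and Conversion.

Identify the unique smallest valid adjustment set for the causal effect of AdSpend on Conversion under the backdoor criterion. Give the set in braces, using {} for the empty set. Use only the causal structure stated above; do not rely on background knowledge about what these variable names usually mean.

Variables eligible for adjustment (non-descendants of AdSpend, excluding AdSpend and Conversion): {BrandLoyalty, CouponUse, EmailOpen, PriceTier, PriorPurchase, Seasonality}.
Backdoor paths from AdSpend to Conversion:
  P1: AdSpend <- CouponUse -> PriceTier -> EmailOpen -> Conversion
  P2: AdSpend <- CouponUse -> PriceTier -> BrandLoyalty -> Conversion
  P3: AdSpend <- CouponUse -> BrandLoyalty <- PriceTier -> EmailOpen -> Conversion
  P4: AdSpend <- CouponUse -> BrandLoyalty -> Conversion
  P5: AdSpend <- CouponUse -> Conversion
The empty set is not sufficient: P1 (AdSpend <- CouponUse -> PriceTier -> EmailOpen -> Conversion) has no collider blocking it and no conditioned non-collider, so it is open.
Try {CouponUse}:
  P1: blocked at fork node CouponUse ∈ conditioning set.
  P2: blocked at fork node CouponUse ∈ conditioning set.
  P3: blocked at fork node CouponUse ∈ conditioning set.
  P4: blocked at fork node CouponUse ∈ conditioning set.
  P5: blocked at fork node CouponUse ∈ conditioning set.
{CouponUse} contains no descendant of AdSpend and blocks every backdoor path.
No other singleton works — e.g. {PriceTier} leaves P4 open — so {CouponUse} is the unique smallest valid adjustment set.

{CouponUse}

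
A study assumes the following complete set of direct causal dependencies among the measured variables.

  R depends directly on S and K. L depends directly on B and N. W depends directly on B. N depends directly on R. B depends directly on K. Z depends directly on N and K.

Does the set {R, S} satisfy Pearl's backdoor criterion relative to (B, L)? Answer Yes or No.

Yes

Backdoor paths from B to L (paths whose first edge points into B):
  P1: B <- K -> R -> N -> L
  P2: B <- K -> Z <- N -> L
Condition 1 (no descendant of B in the set): holds — descendants of B are {L, W}; none are in {R, S}.
Condition 2 (every backdoor path blocked by {R, S}):
  P1: blocked at chain node R ∈ conditioning set.
  P2: blocked at collider Z (neither it nor any descendant is in the conditioning set).
{R, S} satisfies the backdoor criterion.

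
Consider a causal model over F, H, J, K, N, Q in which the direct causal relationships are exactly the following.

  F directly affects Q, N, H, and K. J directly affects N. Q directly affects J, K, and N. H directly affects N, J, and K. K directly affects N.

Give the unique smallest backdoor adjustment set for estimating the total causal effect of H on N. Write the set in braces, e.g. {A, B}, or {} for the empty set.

Variables eligible for adjustment (non-descendants of H, excluding H and N): {F, Q}.
Backdoor paths from H to N:
  P1: H <- F -> Q -> K -> N
  P2: H <- F -> Q -> J -> N
  P3: H <- F -> Q -> N
  P4: H <- F -> K <- Q -> J -> N
  P5: H <- F -> K <- Q -> N
  P6: H <- F -> K -> N
  P7: H <- F -> N
The empty set is not sufficient: P1 (H <- F -> Q -> K -> N) has no collider blocking it and no conditioned non-collider, so it is open.
Try {F}:
  P1: blocked at fork node F ∈ conditioning set.
  P2: blocked at fork node F ∈ conditioning set.
  P3: blocked at fork node F ∈ conditioning set.
  P4: blocked at fork node F ∈ conditioning set.
  P5: blocked at fork node F ∈ conditioning set.
  P6: blocked at fork node F ∈ conditioning set.
  P7: blocked at fork node F ∈ conditioning set.
{F} contains no descendant of H and blocks every backdoor path.
No other singleton works — e.g. {Q} leaves P6 open — so {F} is the unique smallest valid adjustment set.

{F}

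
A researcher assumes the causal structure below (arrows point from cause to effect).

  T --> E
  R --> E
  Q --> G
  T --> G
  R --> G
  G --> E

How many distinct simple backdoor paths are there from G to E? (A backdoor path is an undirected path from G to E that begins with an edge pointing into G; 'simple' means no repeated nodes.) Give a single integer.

2

A backdoor path from G to E is any simple undirected path whose first edge points into G (i.e. leaves G via a parent).
Parents of G: {Q, R, T}.
Enumerating:
  P1: G <- R -> E
  P2: G <- T -> E
That exhausts the simple backdoor paths. Count: 2.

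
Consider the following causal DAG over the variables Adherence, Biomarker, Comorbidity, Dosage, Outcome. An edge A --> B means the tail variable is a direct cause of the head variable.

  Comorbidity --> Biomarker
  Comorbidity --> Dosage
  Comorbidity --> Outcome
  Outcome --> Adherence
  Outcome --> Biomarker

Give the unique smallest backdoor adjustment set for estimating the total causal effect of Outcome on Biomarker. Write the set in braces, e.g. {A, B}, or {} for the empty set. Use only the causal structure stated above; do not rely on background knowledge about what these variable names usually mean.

{Comorbidity}

Variables eligible for adjustment (non-descendants of Outcome, excluding Outcome and Biomarker): {Comorbidity, Dosage}.
Backdoor paths from Outcome to Biomarker:
  P1: Outcome <- Comorbidity -> Biomarker
The empty set is not sufficient: P1 (Outcome <- Comorbidity -> Biomarker) has no collider blocking it and no conditioned non-collider, so it is open.
Try {Comorbidity}:
  P1: blocked at fork node Comorbidity ∈ conditioning set.
{Comorbidity} contains no descendant of Outcome and blocks every backdoor path.
No other singleton works — e.g. {Dosage} leaves P1 open — so {Comorbidity} is the unique smallest valid adjustment set.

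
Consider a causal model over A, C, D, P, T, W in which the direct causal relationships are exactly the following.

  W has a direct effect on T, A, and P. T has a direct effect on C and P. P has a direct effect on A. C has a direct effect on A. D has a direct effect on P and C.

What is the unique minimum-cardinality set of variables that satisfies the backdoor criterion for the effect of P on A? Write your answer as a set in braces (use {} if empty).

Variables eligible for adjustment (non-descendants of P, excluding P and A): {C, D, T, W}.
Backdoor paths from P to A:
  P1: P <- W -> T -> C -> A
  P2: P <- W -> A
  P3: P <- T <- W -> A
  P4: P <- T -> C -> A
  P5: P <- D -> C <- T <- W -> A
  P6: P <- D -> C -> A
The empty set is not sufficient: P1 (P <- W -> T -> C -> A) has no collider blocking it and no conditioned non-collider, so it is open.
Try {C, W}:
  P1: blocked at fork node W ∈ conditioning set.
  P2: blocked at fork node W ∈ conditioning set.
  P3: blocked at fork node W ∈ conditioning set.
  P4: blocked at chain node C ∈ conditioning set.
  P5: blocked at fork node W ∈ conditioning set.
  P6: blocked at chain node C ∈ conditioning set.
{C, W} contains no descendant of P and blocks every backdoor path.
Every element of {C, W} is needed (dropping C leaves P4 open; dropping W leaves P2 open), so no proper subset is valid.
Among all size-2 subsets of the eligible variables, only {C, W} blocks every backdoor path, so it is the unique smallest valid adjustment set.

{C, W}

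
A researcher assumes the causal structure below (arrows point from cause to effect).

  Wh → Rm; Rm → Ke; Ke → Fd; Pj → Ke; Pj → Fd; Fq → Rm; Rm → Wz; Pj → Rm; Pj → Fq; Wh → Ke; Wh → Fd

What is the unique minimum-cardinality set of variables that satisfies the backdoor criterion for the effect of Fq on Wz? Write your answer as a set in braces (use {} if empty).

{Pj}

Variables eligible for adjustment (non-descendants of Fq, excluding Fq and Wz): {Pj, Wh}.
Backdoor paths from Fq to Wz:
  P1: Fq <- Pj -> Rm -> Wz
  P2: Fq <- Pj -> Ke <- Wh -> Rm -> Wz
  P3: Fq <- Pj -> Ke <- Rm -> Wz
  P4: Fq <- Pj -> Ke -> Fd <- Wh -> Rm -> Wz
  P5: Fq <- Pj -> Fd <- Wh -> Rm -> Wz
  P6: Fq <- Pj -> Fd <- Wh -> Ke <- Rm -> Wz
  P7: Fq <- Pj -> Fd <- Ke <- Wh -> Rm -> Wz
  P8: Fq <- Pj -> Fd <- Ke <- Rm -> Wz
The empty set is not sufficient: P1 (Fq <- Pj -> Rm -> Wz) has no collider blocking it and no conditioned non-collider, so it is open.
Try {Pj}:
  P1: blocked at fork node Pj ∈ conditioning set.
  P2: blocked at fork node Pj ∈ conditioning set.
  P3: blocked at fork node Pj ∈ conditioning set.
  P4: blocked at fork node Pj ∈ conditioning set.
  P5: blocked at fork node Pj ∈ conditioning set.
  P6: blocked at fork node Pj ∈ conditioning set.
  P7: blocked at fork node Pj ∈ conditioning set.
  P8: blocked at fork node Pj ∈ conditioning set.
{Pj} contains no descendant of Fq and blocks every backdoor path.
No other singleton works — e.g. {Wh} leaves P1 open — so {Pj} is the unique smallest valid adjustment set.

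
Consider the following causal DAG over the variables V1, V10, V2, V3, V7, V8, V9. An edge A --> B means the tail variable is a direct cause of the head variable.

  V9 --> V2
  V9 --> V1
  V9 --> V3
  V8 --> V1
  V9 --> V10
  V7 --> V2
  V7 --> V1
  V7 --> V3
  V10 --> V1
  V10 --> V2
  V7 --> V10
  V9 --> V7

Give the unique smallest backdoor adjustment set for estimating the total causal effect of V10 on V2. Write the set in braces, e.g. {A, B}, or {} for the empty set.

{V7, V9}

Variables eligible for adjustment (non-descendants of V10, excluding V10 and V2): {V3, V7, V8, V9}.
Backdoor paths from V10 to V2:
  P1: V10 <- V9 -> V7 -> V2
  P2: V10 <- V9 -> V3 <- V7 -> V2
  P3: V10 <- V9 -> V1 <- V7 -> V2
  P4: V10 <- V9 -> V2
  P5: V10 <- V7 <- V9 -> V2
  P6: V10 <- V7 -> V3 <- V9 -> V2
  P7: V10 <- V7 -> V1 <- V9 -> V2
  P8: V10 <- V7 -> V2
The empty set is not sufficient: P1 (V10 <- V9 -> V7 -> V2) has no collider blocking it and no conditioned non-collider, so it is open.
Try {V7, V9}:
  P1: blocked at fork node V9 ∈ conditioning set.
  P2: blocked at fork node V9 ∈ conditioning set.
  P3: blocked at fork node V9 ∈ conditioning set.
  P4: blocked at fork node V9 ∈ conditioning set.
  P5: blocked at chain node V7 ∈ conditioning set.
  P6: blocked at fork node V7 ∈ conditioning set.
  P7: blocked at fork node V7 ∈ conditioning set.
  P8: blocked at fork node V7 ∈ conditioning set.
{V7, V9} contains no descendant of V10 and blocks every backdoor path.
Every element of {V7, V9} is needed (dropping V7 leaves P8 open; dropping V9 leaves P4 open), so no proper subset is valid.
Among all size-2 subsets of the eligible variables, only {V7, V9} blocks every backdoor path, so it is the unique smallest valid adjustment set.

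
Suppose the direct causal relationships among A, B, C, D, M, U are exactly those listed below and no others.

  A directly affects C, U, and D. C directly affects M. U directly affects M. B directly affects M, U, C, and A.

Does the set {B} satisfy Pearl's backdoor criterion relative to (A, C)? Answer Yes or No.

Yes

Backdoor paths from A to C (paths whose first edge points into A):
  P1: A <- B -> U -> M <- C
  P2: A <- B -> C
  P3: A <- B -> M <- C
Condition 1 (no descendant of A in the set): holds — descendants of A are {C, D, M, U}; none are in {B}.
Condition 2 (every backdoor path blocked by {B}):
  P1: blocked at fork node B ∈ conditioning set.
  P2: blocked at fork node B ∈ conditioning set.
  P3: blocked at fork node B ∈ conditioning set.
{B} satisfies the backdoor criterion.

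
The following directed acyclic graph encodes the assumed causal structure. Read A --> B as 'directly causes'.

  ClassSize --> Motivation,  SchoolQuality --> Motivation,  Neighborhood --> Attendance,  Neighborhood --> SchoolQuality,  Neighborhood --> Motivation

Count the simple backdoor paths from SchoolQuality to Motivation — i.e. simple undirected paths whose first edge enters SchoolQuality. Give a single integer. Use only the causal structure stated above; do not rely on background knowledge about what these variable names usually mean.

A backdoor path from SchoolQuality to Motivation is any simple undirected path whose first edge points into SchoolQuality (i.e. leaves SchoolQuality via a parent).
Parents of SchoolQuality: {Neighborhood}.
Enumerating:
  P1: SchoolQuality <- Neighborhood -> Motivation
That exhausts the simple backdoor paths. Count: 1.

1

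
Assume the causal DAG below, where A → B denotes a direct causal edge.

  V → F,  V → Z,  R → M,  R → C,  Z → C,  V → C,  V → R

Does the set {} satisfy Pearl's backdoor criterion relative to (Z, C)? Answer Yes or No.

No

Backdoor paths from Z to C (paths whose first edge points into Z):
  P1: Z <- V -> R -> C
  P2: Z <- V -> C
Condition 1 (no descendant of Z in the set): holds — descendants of Z are {C}; none are in {}.
Condition 2 (every backdoor path blocked by {}):
  P1: open — no interior node is in the conditioning set.
  P2: open — no interior node is in the conditioning set.
{} does not satisfy the backdoor criterion.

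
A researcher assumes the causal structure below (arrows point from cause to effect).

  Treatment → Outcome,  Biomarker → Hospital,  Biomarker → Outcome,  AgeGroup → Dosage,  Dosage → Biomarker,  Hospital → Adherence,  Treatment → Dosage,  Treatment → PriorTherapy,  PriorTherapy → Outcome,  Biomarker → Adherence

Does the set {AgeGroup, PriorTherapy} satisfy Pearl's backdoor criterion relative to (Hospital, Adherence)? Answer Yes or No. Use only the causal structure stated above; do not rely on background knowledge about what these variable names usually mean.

Backdoor paths from Hospital to Adherence (paths whose first edge points into Hospital):
  P1: Hospital <- Biomarker -> Adherence
Condition 1 (no descendant of Hospital in the set): holds — descendants of Hospital are {Adherence}; none are in {AgeGroup, PriorTherapy}.
Condition 2 (every backdoor path blocked by {AgeGroup, PriorTherapy}):
  P1: open — no interior node is in the conditioning set.
{AgeGroup, PriorTherapy} does not satisfy the backdoor criterion.

No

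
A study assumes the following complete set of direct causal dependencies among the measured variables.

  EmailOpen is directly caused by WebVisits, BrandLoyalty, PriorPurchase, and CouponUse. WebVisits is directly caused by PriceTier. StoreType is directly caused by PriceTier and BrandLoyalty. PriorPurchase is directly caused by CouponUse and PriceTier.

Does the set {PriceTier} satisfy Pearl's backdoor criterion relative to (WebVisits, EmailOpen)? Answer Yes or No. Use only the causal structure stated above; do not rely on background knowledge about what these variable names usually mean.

Backdoor paths from WebVisits to EmailOpen (paths whose first edge points into WebVisits):
  P1: WebVisits <- PriceTier -> PriorPurchase <- CouponUse -> EmailOpen
  P2: WebVisits <- PriceTier -> PriorPurchase -> EmailOpen
  P3: WebVisits <- PriceTier -> StoreType <- BrandLoyalty -> EmailOpen
Condition 1 (no descendant of WebVisits in the set): holds — descendants of WebVisits are {EmailOpen}; none are in {PriceTier}.
Condition 2 (every backdoor path blocked by {PriceTier}):
  P1: blocked at fork node PriceTier ∈ conditioning set.
  P2: blocked at fork node PriceTier ∈ conditioning set.
  P3: blocked at fork node PriceTier ∈ conditioning set.
{PriceTier} satisfies the backdoor criterion.

Yes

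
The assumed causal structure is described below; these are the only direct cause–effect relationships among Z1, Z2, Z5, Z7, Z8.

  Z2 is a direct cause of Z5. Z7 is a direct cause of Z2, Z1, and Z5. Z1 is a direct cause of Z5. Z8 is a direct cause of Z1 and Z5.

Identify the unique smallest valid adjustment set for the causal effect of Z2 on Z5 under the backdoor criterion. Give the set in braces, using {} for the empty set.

Variables eligible for adjustment (non-descendants of Z2, excluding Z2 and Z5): {Z1, Z7, Z8}.
Backdoor paths from Z2 to Z5:
  P1: Z2 <- Z7 -> Z1 <- Z8 -> Z5
  P2: Z2 <- Z7 -> Z1 -> Z5
  P3: Z2 <- Z7 -> Z5
The empty set is not sufficient: P2 (Z2 <- Z7 -> Z1 -> Z5) has no collider blocking it and no conditioned non-collider, so it is open.
Try {Z7}:
  P1: blocked at fork node Z7 ∈ conditioning set.
  P2: blocked at fork node Z7 ∈ conditioning set.
  P3: blocked at fork node Z7 ∈ conditioning set.
{Z7} contains no descendant of Z2 and blocks every backdoor path.
No other singleton works — e.g. {Z8} leaves P2 open — so {Z7} is the unique smallest valid adjustment set.

{Z7}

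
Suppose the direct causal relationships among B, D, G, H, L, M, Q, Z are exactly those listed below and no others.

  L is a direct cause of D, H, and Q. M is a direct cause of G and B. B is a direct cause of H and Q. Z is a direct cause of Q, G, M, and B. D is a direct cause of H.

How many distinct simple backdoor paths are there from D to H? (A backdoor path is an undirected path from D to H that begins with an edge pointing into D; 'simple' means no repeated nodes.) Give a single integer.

A backdoor path from D to H is any simple undirected path whose first edge points into D (i.e. leaves D via a parent).
Parents of D: {L}.
Enumerating:
  P1: D <- L -> Q <- Z -> M -> B -> H
  P2: D <- L -> Q <- Z -> B -> H
  P3: D <- L -> Q <- Z -> G <- M -> B -> H
  P4: D <- L -> Q <- B -> H
  P5: D <- L -> H
That exhausts the simple backdoor paths. Count: 5.

5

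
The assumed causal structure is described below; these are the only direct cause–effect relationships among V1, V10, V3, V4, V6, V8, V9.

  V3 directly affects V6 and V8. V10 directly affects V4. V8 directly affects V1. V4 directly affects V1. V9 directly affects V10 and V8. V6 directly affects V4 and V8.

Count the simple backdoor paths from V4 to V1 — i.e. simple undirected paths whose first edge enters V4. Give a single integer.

3

A backdoor path from V4 to V1 is any simple undirected path whose first edge points into V4 (i.e. leaves V4 via a parent).
Parents of V4: {V10, V6}.
Enumerating:
  P1: V4 <- V6 <- V3 -> V8 -> V1
  P2: V4 <- V6 -> V8 -> V1
  P3: V4 <- V10 <- V9 -> V8 -> V1
That exhausts the simple backdoor paths. Count: 3.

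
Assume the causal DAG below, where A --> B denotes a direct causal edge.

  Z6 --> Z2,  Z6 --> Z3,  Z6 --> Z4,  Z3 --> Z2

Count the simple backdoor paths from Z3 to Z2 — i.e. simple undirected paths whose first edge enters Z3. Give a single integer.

A backdoor path from Z3 to Z2 is any simple undirected path whose first edge points into Z3 (i.e. leaves Z3 via a parent).
Parents of Z3: {Z6}.
Enumerating:
  P1: Z3 <- Z6 -> Z2
That exhausts the simple backdoor paths. Count: 1.

1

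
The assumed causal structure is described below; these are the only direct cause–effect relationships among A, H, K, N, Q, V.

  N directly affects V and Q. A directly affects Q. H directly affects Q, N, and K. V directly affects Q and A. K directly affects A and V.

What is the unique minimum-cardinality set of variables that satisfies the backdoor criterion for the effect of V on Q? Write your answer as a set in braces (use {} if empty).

Variables eligible for adjustment (non-descendants of V, excluding V and Q): {H, K, N}.
Backdoor paths from V to Q:
  P1: V <- K <- H -> N -> Q
  P2: V <- K <- H -> Q
  P3: V <- K -> A -> Q
  P4: V <- N <- H -> K -> A -> Q
  P5: V <- N <- H -> Q
  P6: V <- N -> Q
The empty set is not sufficient: P1 (V <- K <- H -> N -> Q) has no collider blocking it and no conditioned non-collider, so it is open.
Try {K, N}:
  P1: blocked at chain node K ∈ conditioning set.
  P2: blocked at chain node K ∈ conditioning set.
  P3: blocked at fork node K ∈ conditioning set.
  P4: blocked at chain node N ∈ conditioning set.
  P5: blocked at chain node N ∈ conditioning set.
  P6: blocked at fork node N ∈ conditioning set.
{K, N} contains no descendant of V and blocks every backdoor path.
Every element of {K, N} is needed (dropping K leaves P2 open; dropping N leaves P5 open), so no proper subset is valid.
Among all size-2 subsets of the eligible variables, only {K, N} blocks every backdoor path, so it is the unique smallest valid adjustment set.

{K, N}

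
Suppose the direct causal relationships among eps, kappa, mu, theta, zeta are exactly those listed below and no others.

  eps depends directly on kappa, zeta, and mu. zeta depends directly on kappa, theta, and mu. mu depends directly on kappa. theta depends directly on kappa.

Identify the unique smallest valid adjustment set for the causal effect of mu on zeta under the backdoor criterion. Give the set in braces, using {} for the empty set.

Variables eligible for adjustment (non-descendants of mu, excluding mu and zeta): {kappa, theta}.
Backdoor paths from mu to zeta:
  P1: mu <- kappa -> theta -> zeta
  P2: mu <- kappa -> zeta
  P3: mu <- kappa -> eps <- zeta
The empty set is not sufficient: P1 (mu <- kappa -> theta -> zeta) has no collider blocking it and no conditioned non-collider, so it is open.
Try {kappa}:
  P1: blocked at fork node kappa ∈ conditioning set.
  P2: blocked at fork node kappa ∈ conditioning set.
  P3: blocked at fork node kappa ∈ conditioning set.
{kappa} contains no descendant of mu and blocks every backdoor path.
No other singleton works — e.g. {theta} leaves P2 open — so {kappa} is the unique smallest valid adjustment set.

{kappa}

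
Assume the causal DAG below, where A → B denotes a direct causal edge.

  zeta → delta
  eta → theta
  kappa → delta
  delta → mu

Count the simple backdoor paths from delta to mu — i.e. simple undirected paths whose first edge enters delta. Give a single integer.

A backdoor path from delta to mu is any simple undirected path whose first edge points into delta (i.e. leaves delta via a parent).
Parents of delta: {kappa, zeta}.
No simple path from any parent of delta reaches mu without revisiting delta, so there are no backdoor paths.

0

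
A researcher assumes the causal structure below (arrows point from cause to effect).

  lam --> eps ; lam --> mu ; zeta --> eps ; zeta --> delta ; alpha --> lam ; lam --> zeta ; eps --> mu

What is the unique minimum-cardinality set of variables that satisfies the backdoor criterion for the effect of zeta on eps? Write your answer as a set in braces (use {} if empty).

{lam}

Variables eligible for adjustment (non-descendants of zeta, excluding zeta and eps): {alpha, lam}.
Backdoor paths from zeta to eps:
  P1: zeta <- lam -> eps
  P2: zeta <- lam -> mu <- eps
The empty set is not sufficient: P1 (zeta <- lam -> eps) has no collider blocking it and no conditioned non-collider, so it is open.
Try {lam}:
  P1: blocked at fork node lam ∈ conditioning set.
  P2: blocked at fork node lam ∈ conditioning set.
{lam} contains no descendant of zeta and blocks every backdoor path.
No other singleton works — e.g. {alpha} leaves P1 open — so {lam} is the unique smallest valid adjustment set.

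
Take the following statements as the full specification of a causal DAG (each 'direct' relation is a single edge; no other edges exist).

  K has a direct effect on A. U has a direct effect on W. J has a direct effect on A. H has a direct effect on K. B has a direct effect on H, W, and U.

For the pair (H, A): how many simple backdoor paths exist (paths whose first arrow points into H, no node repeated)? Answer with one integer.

A backdoor path from H to A is any simple undirected path whose first edge points into H (i.e. leaves H via a parent).
Parents of H: {B}.
No simple path from any parent of H reaches A without revisiting H, so there are no backdoor paths.

0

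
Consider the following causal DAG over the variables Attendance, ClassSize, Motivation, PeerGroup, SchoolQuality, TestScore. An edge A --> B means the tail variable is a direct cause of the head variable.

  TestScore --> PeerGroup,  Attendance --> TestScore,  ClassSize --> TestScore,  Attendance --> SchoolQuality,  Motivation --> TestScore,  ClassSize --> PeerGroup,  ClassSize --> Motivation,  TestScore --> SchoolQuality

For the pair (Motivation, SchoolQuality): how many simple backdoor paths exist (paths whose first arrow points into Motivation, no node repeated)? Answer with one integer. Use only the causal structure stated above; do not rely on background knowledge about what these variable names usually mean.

A backdoor path from Motivation to SchoolQuality is any simple undirected path whose first edge points into Motivation (i.e. leaves Motivation via a parent).
Parents of Motivation: {ClassSize}.
Enumerating:
  P1: Motivation <- ClassSize -> TestScore <- Attendance -> SchoolQuality
  P2: Motivation <- ClassSize -> TestScore -> SchoolQuality
  P3: Motivation <- ClassSize -> PeerGroup <- TestScore <- Attendance -> SchoolQuality
  P4: Motivation <- ClassSize -> PeerGroup <- TestScore -> SchoolQuality
That exhausts the simple backdoor paths. Count: 4.

4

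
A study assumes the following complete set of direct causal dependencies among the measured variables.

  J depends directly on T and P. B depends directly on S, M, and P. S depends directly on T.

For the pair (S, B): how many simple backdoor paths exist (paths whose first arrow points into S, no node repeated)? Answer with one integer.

1

A backdoor path from S to B is any simple undirected path whose first edge points into S (i.e. leaves S via a parent).
Parents of S: {T}.
Enumerating:
  P1: S <- T -> J <- P -> B
That exhausts the simple backdoor paths. Count: 1.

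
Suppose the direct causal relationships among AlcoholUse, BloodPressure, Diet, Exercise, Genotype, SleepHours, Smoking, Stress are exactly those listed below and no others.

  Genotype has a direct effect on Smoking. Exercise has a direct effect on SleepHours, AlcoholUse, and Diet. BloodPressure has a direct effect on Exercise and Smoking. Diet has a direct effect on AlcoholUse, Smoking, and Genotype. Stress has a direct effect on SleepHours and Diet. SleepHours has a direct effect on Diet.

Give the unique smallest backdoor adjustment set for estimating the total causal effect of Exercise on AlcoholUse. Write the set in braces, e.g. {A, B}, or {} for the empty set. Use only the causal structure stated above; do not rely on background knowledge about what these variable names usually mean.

Variables eligible for adjustment (non-descendants of Exercise, excluding Exercise and AlcoholUse): {BloodPressure, Stress}.
Backdoor paths from Exercise to AlcoholUse:
  P1: Exercise <- BloodPressure -> Smoking <- Diet -> AlcoholUse
  P2: Exercise <- BloodPressure -> Smoking <- Genotype <- Diet -> AlcoholUse
Each backdoor path contains an unconditioned collider, so every path is already blocked with the empty conditioning set:
  P1: blocked at collider Smoking (neither it nor any descendant is in the conditioning set).
  P2: blocked at collider Smoking (neither it nor any descendant is in the conditioning set).
The empty set is therefore the unique smallest valid set.

{}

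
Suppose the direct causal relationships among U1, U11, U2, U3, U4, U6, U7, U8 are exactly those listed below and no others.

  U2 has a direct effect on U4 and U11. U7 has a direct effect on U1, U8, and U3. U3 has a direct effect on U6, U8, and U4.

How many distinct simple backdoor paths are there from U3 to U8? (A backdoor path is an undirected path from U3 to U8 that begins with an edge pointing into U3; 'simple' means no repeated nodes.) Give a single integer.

1

A backdoor path from U3 to U8 is any simple undirected path whose first edge points into U3 (i.e. leaves U3 via a parent).
Parents of U3: {U7}.
Enumerating:
  P1: U3 <- U7 -> U8
That exhausts the simple backdoor paths. Count: 1.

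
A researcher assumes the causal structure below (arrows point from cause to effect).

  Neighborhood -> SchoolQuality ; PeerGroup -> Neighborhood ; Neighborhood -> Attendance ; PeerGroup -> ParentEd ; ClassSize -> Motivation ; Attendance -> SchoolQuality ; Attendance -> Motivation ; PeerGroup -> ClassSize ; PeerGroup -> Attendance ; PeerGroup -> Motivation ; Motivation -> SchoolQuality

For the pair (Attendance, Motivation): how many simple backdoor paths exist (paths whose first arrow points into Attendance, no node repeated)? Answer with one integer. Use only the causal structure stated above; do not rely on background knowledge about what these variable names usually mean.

A backdoor path from Attendance to Motivation is any simple undirected path whose first edge points into Attendance (i.e. leaves Attendance via a parent).
Parents of Attendance: {Neighborhood, PeerGroup}.
Enumerating:
  P1: Attendance <- PeerGroup -> Neighborhood -> SchoolQuality <- Motivation
  P2: Attendance <- PeerGroup -> ClassSize -> Motivation
  P3: Attendance <- PeerGroup -> Motivation
  P4: Attendance <- Neighborhood <- PeerGroup -> ClassSize -> Motivation
  P5: Attendance <- Neighborhood <- PeerGroup -> Motivation
  P6: Attendance <- Neighborhood -> SchoolQuality <- Motivation
That exhausts the simple backdoor paths. Count: 6.

6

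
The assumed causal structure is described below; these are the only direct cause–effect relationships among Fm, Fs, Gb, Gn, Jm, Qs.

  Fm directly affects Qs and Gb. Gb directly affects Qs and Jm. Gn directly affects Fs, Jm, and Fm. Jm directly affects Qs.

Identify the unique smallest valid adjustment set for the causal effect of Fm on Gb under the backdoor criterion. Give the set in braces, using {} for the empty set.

{}

Variables eligible for adjustment (non-descendants of Fm, excluding Fm and Gb): {Fs, Gn}.
Backdoor paths from Fm to Gb:
  P1: Fm <- Gn -> Jm <- Gb
  P2: Fm <- Gn -> Jm -> Qs <- Gb
Each backdoor path contains an unconditioned collider, so every path is already blocked with the empty conditioning set:
  P1: blocked at collider Jm (neither it nor any descendant is in the conditioning set).
  P2: blocked at collider Qs (neither it nor any descendant is in the conditioning set).
The empty set is therefore the unique smallest valid set.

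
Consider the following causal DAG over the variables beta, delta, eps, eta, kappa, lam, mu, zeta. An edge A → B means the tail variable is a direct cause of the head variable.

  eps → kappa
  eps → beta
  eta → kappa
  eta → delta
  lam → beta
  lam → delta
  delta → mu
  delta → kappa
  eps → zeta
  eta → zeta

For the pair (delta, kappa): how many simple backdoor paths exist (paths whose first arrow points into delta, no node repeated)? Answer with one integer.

A backdoor path from delta to kappa is any simple undirected path whose first edge points into delta (i.e. leaves delta via a parent).
Parents of delta: {eta, lam}.
Enumerating:
  P1: delta <- lam -> beta <- eps -> zeta <- eta -> kappa
  P2: delta <- lam -> beta <- eps -> kappa
  P3: delta <- eta -> zeta <- eps -> kappa
  P4: delta <- eta -> kappa
That exhausts the simple backdoor paths. Count: 4.

4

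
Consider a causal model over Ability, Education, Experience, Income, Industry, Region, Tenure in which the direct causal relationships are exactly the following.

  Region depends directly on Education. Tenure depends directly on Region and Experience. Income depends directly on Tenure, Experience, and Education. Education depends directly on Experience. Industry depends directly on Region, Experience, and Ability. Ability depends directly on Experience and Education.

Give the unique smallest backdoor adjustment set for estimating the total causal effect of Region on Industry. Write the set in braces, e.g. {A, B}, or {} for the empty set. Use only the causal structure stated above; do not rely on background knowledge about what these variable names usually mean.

Variables eligible for adjustment (non-descendants of Region, excluding Region and Industry): {Ability, Education, Experience}.
Backdoor paths from Region to Industry:
  P1: Region <- Education <- Experience -> Ability -> Industry
  P2: Region <- Education <- Experience -> Industry
  P3: Region <- Education -> Ability <- Experience -> Industry
  P4: Region <- Education -> Ability -> Industry
  P5: Region <- Education -> Income <- Experience -> Ability -> Industry
  P6: Region <- Education -> Income <- Experience -> Industry
  P7: Region <- Education -> Income <- Tenure <- Experience -> Ability -> Industry
  P8: Region <- Education -> Income <- Tenure <- Experience -> Industry
The empty set is not sufficient: P1 (Region <- Education <- Experience -> Ability -> Industry) has no collider blocking it and no conditioned non-collider, so it is open.
Try {Education}:
  P1: blocked at chain node Education ∈ conditioning set.
  P2: blocked at chain node Education ∈ conditioning set.
  P3: blocked at fork node Education ∈ conditioning set.
  P4: blocked at fork node Education ∈ conditioning set.
  P5: blocked at fork node Education ∈ conditioning set.
  P6: blocked at fork node Education ∈ conditioning set.
  P7: blocked at fork node Education ∈ conditioning set.
  P8: blocked at fork node Education ∈ conditioning set.
{Education} contains no descendant of Region and blocks every backdoor path.
No other singleton works — e.g. {Experience} leaves P4 open — so {Education} is the unique smallest valid adjustment set.

{Education}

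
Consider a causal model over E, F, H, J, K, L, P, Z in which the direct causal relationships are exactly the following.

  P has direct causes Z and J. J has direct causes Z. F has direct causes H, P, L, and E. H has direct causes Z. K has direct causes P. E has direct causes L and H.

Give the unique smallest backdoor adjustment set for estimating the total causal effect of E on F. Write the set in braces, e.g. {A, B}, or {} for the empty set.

{H, L}

Variables eligible for adjustment (non-descendants of E, excluding E and F): {H, J, K, L, P, Z}.
Backdoor paths from E to F:
  P1: E <- L -> F
  P2: E <- H <- Z -> J -> P -> F
  P3: E <- H <- Z -> P -> F
  P4: E <- H -> F
The empty set is not sufficient: P1 (E <- L -> F) has no collider blocking it and no conditioned non-collider, so it is open.
Try {H, L}:
  P1: blocked at fork node L ∈ conditioning set.
  P2: blocked at chain node H ∈ conditioning set.
  P3: blocked at chain node H ∈ conditioning set.
  P4: blocked at fork node H ∈ conditioning set.
{H, L} contains no descendant of E and blocks every backdoor path.
Every element of {H, L} is needed (dropping H leaves P2 open; dropping L leaves P1 open), so no proper subset is valid.
Among all size-2 subsets of the eligible variables, only {H, L} blocks every backdoor path, so it is the unique smallest valid adjustment set.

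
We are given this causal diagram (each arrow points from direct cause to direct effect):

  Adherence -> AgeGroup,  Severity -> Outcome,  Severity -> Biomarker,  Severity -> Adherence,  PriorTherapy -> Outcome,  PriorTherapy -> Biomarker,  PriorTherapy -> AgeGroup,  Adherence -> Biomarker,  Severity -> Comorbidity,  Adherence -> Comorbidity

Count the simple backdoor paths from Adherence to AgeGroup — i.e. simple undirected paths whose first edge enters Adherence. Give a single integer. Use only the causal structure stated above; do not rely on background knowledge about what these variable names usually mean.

2

A backdoor path from Adherence to AgeGroup is any simple undirected path whose first edge points into Adherence (i.e. leaves Adherence via a parent).
Parents of Adherence: {Severity}.
Enumerating:
  P1: Adherence <- Severity -> Outcome <- PriorTherapy -> AgeGroup
  P2: Adherence <- Severity -> Biomarker <- PriorTherapy -> AgeGroup
That exhausts the simple backdoor paths. Count: 2.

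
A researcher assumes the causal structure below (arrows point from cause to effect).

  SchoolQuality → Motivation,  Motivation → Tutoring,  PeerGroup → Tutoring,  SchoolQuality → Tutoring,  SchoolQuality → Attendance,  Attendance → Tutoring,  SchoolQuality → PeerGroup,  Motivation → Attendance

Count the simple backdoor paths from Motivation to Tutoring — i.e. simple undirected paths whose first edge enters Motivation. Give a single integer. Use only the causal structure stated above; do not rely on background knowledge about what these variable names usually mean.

3

A backdoor path from Motivation to Tutoring is any simple undirected path whose first edge points into Motivation (i.e. leaves Motivation via a parent).
Parents of Motivation: {SchoolQuality}.
Enumerating:
  P1: Motivation <- SchoolQuality -> PeerGroup -> Tutoring
  P2: Motivation <- SchoolQuality -> Attendance -> Tutoring
  P3: Motivation <- SchoolQuality -> Tutoring
That exhausts the simple backdoor paths. Count: 3.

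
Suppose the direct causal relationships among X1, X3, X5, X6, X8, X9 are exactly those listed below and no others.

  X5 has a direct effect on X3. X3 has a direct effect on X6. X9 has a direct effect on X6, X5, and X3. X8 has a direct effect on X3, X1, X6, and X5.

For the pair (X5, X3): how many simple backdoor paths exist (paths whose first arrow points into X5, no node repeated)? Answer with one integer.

6

A backdoor path from X5 to X3 is any simple undirected path whose first edge points into X5 (i.e. leaves X5 via a parent).
Parents of X5: {X8, X9}.
Enumerating:
  P1: X5 <- X8 -> X3
  P2: X5 <- X8 -> X6 <- X9 -> X3
  P3: X5 <- X8 -> X6 <- X3
  P4: X5 <- X9 -> X3
  P5: X5 <- X9 -> X6 <- X8 -> X3
  P6: X5 <- X9 -> X6 <- X3
That exhausts the simple backdoor paths. Count: 6.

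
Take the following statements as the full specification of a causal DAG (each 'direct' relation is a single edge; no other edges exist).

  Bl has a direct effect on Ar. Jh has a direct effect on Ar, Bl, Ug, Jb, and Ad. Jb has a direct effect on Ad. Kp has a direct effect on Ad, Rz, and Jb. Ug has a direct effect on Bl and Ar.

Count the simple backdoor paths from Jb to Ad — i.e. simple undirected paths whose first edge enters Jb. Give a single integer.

2

A backdoor path from Jb to Ad is any simple undirected path whose first edge points into Jb (i.e. leaves Jb via a parent).
Parents of Jb: {Jh, Kp}.
Enumerating:
  P1: Jb <- Jh -> Ad
  P2: Jb <- Kp -> Ad
That exhausts the simple backdoor paths. Count: 2.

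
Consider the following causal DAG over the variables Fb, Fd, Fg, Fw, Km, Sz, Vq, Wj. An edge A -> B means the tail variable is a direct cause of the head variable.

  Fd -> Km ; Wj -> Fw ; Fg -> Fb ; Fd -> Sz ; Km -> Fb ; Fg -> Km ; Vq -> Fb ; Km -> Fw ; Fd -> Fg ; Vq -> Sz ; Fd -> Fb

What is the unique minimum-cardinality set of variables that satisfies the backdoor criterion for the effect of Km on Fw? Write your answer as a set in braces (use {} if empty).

Variables eligible for adjustment (non-descendants of Km, excluding Km and Fw): {Fd, Fg, Sz, Vq, Wj}.
Backdoor paths from Km to Fw:
  (none)
With no backdoor paths the empty set already satisfies the criterion, and it is trivially minimal.

{}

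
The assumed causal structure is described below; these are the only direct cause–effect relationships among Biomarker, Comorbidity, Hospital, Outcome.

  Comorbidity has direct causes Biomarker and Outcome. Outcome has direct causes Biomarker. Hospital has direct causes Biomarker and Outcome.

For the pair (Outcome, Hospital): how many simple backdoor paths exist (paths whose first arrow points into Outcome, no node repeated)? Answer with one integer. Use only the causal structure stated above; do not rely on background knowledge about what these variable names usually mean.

A backdoor path from Outcome to Hospital is any simple undirected path whose first edge points into Outcome (i.e. leaves Outcome via a parent).
Parents of Outcome: {Biomarker}.
Enumerating:
  P1: Outcome <- Biomarker -> Hospital
That exhausts the simple backdoor paths. Count: 1.

1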